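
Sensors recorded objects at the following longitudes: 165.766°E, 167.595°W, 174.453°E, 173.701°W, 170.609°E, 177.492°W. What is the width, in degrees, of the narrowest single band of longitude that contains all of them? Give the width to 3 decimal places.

Sort the longitudes: -177.492°, -173.701°, -167.595°, +165.766°, +170.609°, +174.453°.
Eastward gaps between consecutive values (wrapping around): 3.791°, 6.106°, 333.361°, 4.843°, 3.844°, 8.055°.
Largest gap = 333.361° ⇒ minimal covering band is its complement: 360° − 333.361° = 26.639°.
Band runs from +165.766° eastward to -167.595°, crossing the antimeridian.

26.639°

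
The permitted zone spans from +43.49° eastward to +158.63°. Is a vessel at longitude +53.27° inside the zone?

Yes

Band width going east from +43.49° to +158.63°: ((158.63 − 43.49) mod 360) = 115.14°.
Offset of +53.27° east of the west edge: ((53.27 − 43.49) mod 360) = 9.78°.
9.78° ≤ 115.14° ⇒ inside.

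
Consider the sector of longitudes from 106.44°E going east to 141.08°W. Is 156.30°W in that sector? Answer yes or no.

Yes

Band width going east from +106.44° to -141.08°: ((-141.08 − 106.44) mod 360) = 112.48°.
Offset of -156.30° east of the west edge: ((-156.30 − 106.44) mod 360) = 97.26°.
97.26° ≤ 112.48° ⇒ inside.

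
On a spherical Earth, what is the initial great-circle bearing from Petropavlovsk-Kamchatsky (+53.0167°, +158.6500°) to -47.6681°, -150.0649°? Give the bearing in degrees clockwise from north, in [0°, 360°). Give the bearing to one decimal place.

146.1°

Δλ = -150.0649 − 158.6500 = -308.7149°; wrapped into (−180°, 180°]: 51.2851°.
θ = atan2( sin Δλ · cos φ₂ , cos φ₁ · sin φ₂ − sin φ₁ · cos φ₂ · cos Δλ )
  = atan2(0.52545, -0.78117) = 146.074° → normalised to [0°, 360°): 146.074°.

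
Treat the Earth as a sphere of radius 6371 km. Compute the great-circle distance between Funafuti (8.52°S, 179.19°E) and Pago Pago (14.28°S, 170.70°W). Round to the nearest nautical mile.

688 nmi

Δλ = -170.70 − 179.19 = -349.89°; wrapped into (−180°, 180°]: 10.11°.
Δφ = -14.28 − -8.52 = -5.76°.
a = sin²(Δφ/2) + cos φ₁ · cos φ₂ · sin²(Δλ/2) = 0.009965.
c = 2·atan2(√a, √(1−a)) = 0.19999 rad → d = 6371·c ≈ 1274.11 km ≈ 687.96 nmi.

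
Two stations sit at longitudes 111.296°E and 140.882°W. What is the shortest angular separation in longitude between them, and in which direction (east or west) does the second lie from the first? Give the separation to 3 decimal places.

107.822° east

Raw difference: -140.882 − 111.296 = -252.178°.
Normalise into (−180°, 180°]: -252.178° + 360° = 107.822°.
Positive ⇒ the second point lies to the east; separation 107.822°.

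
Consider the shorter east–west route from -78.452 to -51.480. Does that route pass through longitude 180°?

Signed shortest Δλ = ((-51.480 − -78.452 + 180) mod 360) − 180 = 26.972°.
Going east by 26.972° from -78.452° reaches -51.480° without touching 180°.

No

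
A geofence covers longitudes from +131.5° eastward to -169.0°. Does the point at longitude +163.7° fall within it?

Band width going east from +131.5° to -169.0°: ((-169.0 − 131.5) mod 360) = 59.5°.
Offset of +163.7° east of the west edge: ((163.7 − 131.5) mod 360) = 32.2°.
32.2° ≤ 59.5° ⇒ inside.

Yes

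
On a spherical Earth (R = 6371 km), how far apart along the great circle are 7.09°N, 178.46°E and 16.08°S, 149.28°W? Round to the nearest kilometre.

Δλ = -149.28 − 178.46 = -327.74°; wrapped into (−180°, 180°]: 32.26°.
Δφ = -16.08 − 7.09 = -23.17°.
a = sin²(Δφ/2) + cos φ₁ · cos φ₂ · sin²(Δλ/2) = 0.113925.
c = 2·atan2(√a, √(1−a)) = 0.68858 rad → d = 6371·c ≈ 4386.94 km.

4387 km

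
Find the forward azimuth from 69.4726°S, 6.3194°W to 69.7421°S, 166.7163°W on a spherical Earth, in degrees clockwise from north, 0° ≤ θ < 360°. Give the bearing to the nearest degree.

Δλ = -166.7163 − -6.3194 = -160.3969°.
θ = atan2( sin Δλ · cos φ₂ , cos φ₁ · sin φ₂ − sin φ₁ · cos φ₂ · cos Δλ )
  = atan2(-0.11617, -0.63443) = -169.624° → normalised to [0°, 360°): 190.376°.

190°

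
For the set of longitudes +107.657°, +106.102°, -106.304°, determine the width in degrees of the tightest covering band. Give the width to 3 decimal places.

Sort the longitudes: -106.304°, +106.102°, +107.657°.
Eastward gaps between consecutive values (wrapping around): 212.406°, 1.555°, 146.039°.
Largest gap = 212.406° ⇒ minimal covering band is its complement: 360° − 212.406° = 147.594°.
Band runs from +106.102° eastward to -106.304°, crossing the antimeridian.

147.594°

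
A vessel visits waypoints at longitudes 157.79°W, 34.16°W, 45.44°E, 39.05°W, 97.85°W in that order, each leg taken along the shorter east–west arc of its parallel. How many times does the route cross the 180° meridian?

0

Leg 1: -157.79° → -34.16°, shortest Δλ = 123.63° (east) — does not cross 180°.
Leg 2: -34.16° → +45.44°, shortest Δλ = 79.6° (east) — does not cross 180°.
Leg 3: +45.44° → -39.05°, shortest Δλ = -84.49° (west) — does not cross 180°.
Leg 4: -39.05° → -97.85°, shortest Δλ = -58.8° (west) — does not cross 180°.
Total crossings: 0.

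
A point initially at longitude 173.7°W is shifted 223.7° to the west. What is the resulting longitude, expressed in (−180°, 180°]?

Start at -173.7°; shift −223.7° → -397.4°.
-397.4° lies outside (−180°, 180°]; add 360° → -37.4°.

37.4°W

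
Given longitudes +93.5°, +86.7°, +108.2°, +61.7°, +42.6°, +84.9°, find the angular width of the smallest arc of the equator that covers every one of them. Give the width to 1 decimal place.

65.6°

Sort the longitudes: +42.6°, +61.7°, +84.9°, +86.7°, +93.5°, +108.2°.
Eastward gaps between consecutive values (wrapping around): 19.1°, 23.2°, 1.8°, 6.8°, 14.7°, 294.4°.
Largest gap = 294.4° ⇒ minimal covering band is its complement: 360° − 294.4° = 65.6°.
Band runs from +42.6° eastward to +108.2°.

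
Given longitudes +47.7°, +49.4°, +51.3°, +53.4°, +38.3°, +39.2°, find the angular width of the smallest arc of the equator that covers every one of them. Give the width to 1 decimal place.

Sort the longitudes: +38.3°, +39.2°, +47.7°, +49.4°, +51.3°, +53.4°.
Eastward gaps between consecutive values (wrapping around): 0.9°, 8.5°, 1.7°, 1.9°, 2.1°, 344.9°.
Largest gap = 344.9° ⇒ minimal covering band is its complement: 360° − 344.9° = 15.1°.
Band runs from +38.3° eastward to +53.4°.

15.1°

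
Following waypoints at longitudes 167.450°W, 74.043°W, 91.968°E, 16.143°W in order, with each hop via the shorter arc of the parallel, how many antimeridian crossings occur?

0

Leg 1: -167.450° → -74.043°, shortest Δλ = 93.407° (east) — does not cross 180°.
Leg 2: -74.043° → +91.968°, shortest Δλ = 166.011° (east) — does not cross 180°.
Leg 3: +91.968° → -16.143°, shortest Δλ = -108.111° (west) — does not cross 180°.
Total crossings: 0.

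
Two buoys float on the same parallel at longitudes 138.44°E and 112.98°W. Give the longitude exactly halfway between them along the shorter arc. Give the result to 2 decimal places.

167.27°W

Signed shortest Δλ from +138.44° to -112.98° is +108.58°.
Midpoint longitude = +138.44° + (+108.58°)/2 = +138.44° + 54.29° = +192.73°.
Normalise into (−180°, 180°]: -167.27°.
(The naïve average (+138.44 + -112.98)/2 = 12.73° is on the wrong side of the globe.)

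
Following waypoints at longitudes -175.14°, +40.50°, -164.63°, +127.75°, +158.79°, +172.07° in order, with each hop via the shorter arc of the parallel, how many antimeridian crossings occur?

Leg 1: -175.14° → +40.50°, shortest Δλ = -144.36° (west) — crosses 180°.
Leg 2: +40.50° → -164.63°, shortest Δλ = 154.87° (east) — crosses 180°.
Leg 3: -164.63° → +127.75°, shortest Δλ = -67.62° (west) — crosses 180°.
Leg 4: +127.75° → +158.79°, shortest Δλ = 31.04° (east) — does not cross 180°.
Leg 5: +158.79° → +172.07°, shortest Δλ = 13.28° (east) — does not cross 180°.
Total crossings: 3.

3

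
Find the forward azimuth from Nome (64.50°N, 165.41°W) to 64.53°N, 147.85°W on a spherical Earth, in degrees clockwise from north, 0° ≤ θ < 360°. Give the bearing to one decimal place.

81.8°

Δλ = -147.85 − -165.41 = 17.56°.
θ = atan2( sin Δλ · cos φ₂ , cos φ₁ · sin φ₂ − sin φ₁ · cos φ₂ · cos Δλ )
  = atan2(0.12974, 0.01861) = 81.837° → normalised to [0°, 360°): 81.837°.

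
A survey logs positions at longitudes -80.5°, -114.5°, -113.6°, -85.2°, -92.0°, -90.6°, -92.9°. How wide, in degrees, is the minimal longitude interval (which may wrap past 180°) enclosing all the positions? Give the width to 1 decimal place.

34.0°

Sort the longitudes: -114.5°, -113.6°, -92.9°, -92.0°, -90.6°, -85.2°, -80.5°.
Eastward gaps between consecutive values (wrapping around): 0.9°, 20.7°, 0.9°, 1.4°, 5.4°, 4.7°, 326.0°.
Largest gap = 326.0° ⇒ minimal covering band is its complement: 360° − 326.0° = 34.0°.
Band runs from -114.5° eastward to -80.5°.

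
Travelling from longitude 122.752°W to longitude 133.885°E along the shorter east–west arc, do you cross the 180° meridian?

Naïve |133.885 − -122.752| = 256.637° > 180°, so the shorter arc goes the other way round — across 180°.
Signed shortest Δλ = ((133.885 − -122.752 + 180) mod 360) − 180 = -103.363°.
Going west by 103.363° from -122.752° passes through 180° before reaching +133.885°.

Yes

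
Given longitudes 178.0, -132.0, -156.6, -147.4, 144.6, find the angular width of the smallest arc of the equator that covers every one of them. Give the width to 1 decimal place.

Sort the longitudes: -156.6°, -147.4°, -132.0°, +144.6°, +178.0°.
Eastward gaps between consecutive values (wrapping around): 9.2°, 15.4°, 276.6°, 33.4°, 25.4°.
Largest gap = 276.6° ⇒ minimal covering band is its complement: 360° − 276.6° = 83.4°.
Band runs from +144.6° eastward to -132.0°, crossing the antimeridian.

83.4°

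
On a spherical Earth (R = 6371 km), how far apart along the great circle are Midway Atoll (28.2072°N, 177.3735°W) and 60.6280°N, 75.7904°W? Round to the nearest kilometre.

Δλ = -75.7904 − -177.3735 = 101.5831°.
Δφ = 60.6280 − 28.2072 = 32.4208°.
a = sin²(Δφ/2) + cos φ₁ · cos φ₂ · sin²(Δλ/2) = 0.337442.
c = 2·atan2(√a, √(1−a)) = 1.23966 rad → d = 6371·c ≈ 7897.89 km.

7898 km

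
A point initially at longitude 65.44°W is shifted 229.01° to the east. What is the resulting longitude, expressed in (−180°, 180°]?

Start at -65.44°; shift +229.01° → +163.57°.
+163.57° already lies in (−180°, 180°].

163.57°E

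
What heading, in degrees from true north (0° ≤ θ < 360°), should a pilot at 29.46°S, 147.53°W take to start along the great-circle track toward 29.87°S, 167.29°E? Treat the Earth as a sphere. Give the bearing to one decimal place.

257.8°

Δλ = 167.29 − -147.53 = 314.82°; wrapped into (−180°, 180°]: -45.18°.
θ = atan2( sin Δλ · cos φ₂ , cos φ₁ · sin φ₂ − sin φ₁ · cos φ₂ · cos Δλ )
  = atan2(-0.61510, -0.13302) = -102.203° → normalised to [0°, 360°): 257.797°.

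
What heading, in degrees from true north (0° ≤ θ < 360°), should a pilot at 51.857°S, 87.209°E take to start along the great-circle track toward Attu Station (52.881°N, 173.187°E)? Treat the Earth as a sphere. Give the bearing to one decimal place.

Δλ = 173.187 − 87.209 = 85.978°.
θ = atan2( sin Δλ · cos φ₂ , cos φ₁ · sin φ₂ − sin φ₁ · cos φ₂ · cos Δλ )
  = atan2(0.60199, 0.52577) = 48.866° → normalised to [0°, 360°): 48.866°.

48.9°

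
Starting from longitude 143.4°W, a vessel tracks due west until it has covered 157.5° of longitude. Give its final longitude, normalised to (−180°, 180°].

59.1°E

Start at -143.4°; shift −157.5° → -300.9°.
-300.9° lies outside (−180°, 180°]; add 360° → +59.1°.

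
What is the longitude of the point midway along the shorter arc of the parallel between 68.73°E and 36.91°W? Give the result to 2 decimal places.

15.91°E

Signed shortest Δλ from +68.73° to -36.91° is -105.64°.
Midpoint longitude = +68.73° + (-105.64°)/2 = +68.73° − 52.82° = +15.91°.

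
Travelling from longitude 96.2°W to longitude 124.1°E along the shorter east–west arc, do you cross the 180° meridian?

Naïve |124.1 − -96.2| = 220.3° > 180°, so the shorter arc goes the other way round — across 180°.
Signed shortest Δλ = ((124.1 − -96.2 + 180) mod 360) − 180 = -139.7°.
Going west by 139.7° from -96.2° passes through 180° before reaching +124.1°.

Yes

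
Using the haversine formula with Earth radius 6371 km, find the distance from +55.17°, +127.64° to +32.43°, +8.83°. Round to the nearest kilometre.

8673 km

Δλ = 8.83 − 127.64 = -118.81°.
Δφ = 32.43 − 55.17 = -22.74°.
a = sin²(Δφ/2) + cos φ₁ · cos φ₂ · sin²(Δλ/2) = 0.396059.
c = 2·atan2(√a, √(1−a)) = 1.36139 rad → d = 6371·c ≈ 8673.39 km.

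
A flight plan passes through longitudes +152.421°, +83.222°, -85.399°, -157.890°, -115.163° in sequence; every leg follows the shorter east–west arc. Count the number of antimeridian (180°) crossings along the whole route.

Leg 1: +152.421° → +83.222°, shortest Δλ = -69.199° (west) — does not cross 180°.
Leg 2: +83.222° → -85.399°, shortest Δλ = -168.621° (west) — does not cross 180°.
Leg 3: -85.399° → -157.890°, shortest Δλ = -72.491° (west) — does not cross 180°.
Leg 4: -157.890° → -115.163°, shortest Δλ = 42.727° (east) — does not cross 180°.
Total crossings: 0.

0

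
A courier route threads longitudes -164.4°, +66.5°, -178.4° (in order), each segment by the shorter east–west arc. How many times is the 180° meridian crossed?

2

Leg 1: -164.4° → +66.5°, shortest Δλ = -129.1° (west) — crosses 180°.
Leg 2: +66.5° → -178.4°, shortest Δλ = 115.1° (east) — crosses 180°.
Total crossings: 2.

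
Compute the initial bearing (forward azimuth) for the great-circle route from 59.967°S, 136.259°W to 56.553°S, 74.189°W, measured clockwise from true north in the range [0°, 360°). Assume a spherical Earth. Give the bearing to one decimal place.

111.7°

Δλ = -74.189 − -136.259 = 62.070°.
θ = atan2( sin Δλ · cos φ₂ , cos φ₁ · sin φ₂ − sin φ₁ · cos φ₂ · cos Δλ )
  = atan2(0.48697, -0.19411) = 111.733° → normalised to [0°, 360°): 111.733°.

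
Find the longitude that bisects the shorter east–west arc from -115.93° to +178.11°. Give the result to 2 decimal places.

-148.91°

Signed shortest Δλ from -115.93° to +178.11° is -65.96°.
Midpoint longitude = -115.93° + (-65.96°)/2 = -115.93° − 32.98° = -148.91°.
(The naïve average (-115.93 + +178.11)/2 = 31.09° is on the wrong side of the globe.)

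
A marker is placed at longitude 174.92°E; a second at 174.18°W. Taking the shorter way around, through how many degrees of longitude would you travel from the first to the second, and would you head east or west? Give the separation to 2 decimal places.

Raw difference: -174.18 − 174.92 = -349.1°.
Normalise into (−180°, 180°]: -349.1° + 360° = 10.9°.
Positive ⇒ the second point lies to the east; separation 10.90°.

10.90° east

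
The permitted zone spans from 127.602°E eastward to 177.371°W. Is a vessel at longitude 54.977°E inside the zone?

No

Band width going east from +127.602° to -177.371°: ((-177.371 − 127.602) mod 360) = 55.027°.
Offset of +54.977° east of the west edge: ((54.977 − 127.602) mod 360) = 287.375°.
287.375° > 55.027° ⇒ outside.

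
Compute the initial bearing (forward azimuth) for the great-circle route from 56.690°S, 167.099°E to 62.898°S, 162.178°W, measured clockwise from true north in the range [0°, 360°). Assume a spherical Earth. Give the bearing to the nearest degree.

Δλ = -162.178 − 167.099 = -329.277°; wrapped into (−180°, 180°]: 30.723°.
θ = atan2( sin Δλ · cos φ₂ , cos φ₁ · sin φ₂ − sin φ₁ · cos φ₂ · cos Δλ )
  = atan2(0.23275, -0.16157) = 124.769° → normalised to [0°, 360°): 124.769°.

125°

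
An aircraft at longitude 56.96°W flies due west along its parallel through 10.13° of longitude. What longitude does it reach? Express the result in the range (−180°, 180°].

Start at -56.96°; shift −10.13° → -67.09°.
-67.09° already lies in (−180°, 180°].

67.09°W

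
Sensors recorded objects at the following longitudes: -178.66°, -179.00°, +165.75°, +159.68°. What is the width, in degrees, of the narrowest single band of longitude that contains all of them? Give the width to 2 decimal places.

Sort the longitudes: -179.00°, -178.66°, +159.68°, +165.75°.
Eastward gaps between consecutive values (wrapping around): 0.34°, 338.34°, 6.07°, 15.25°.
Largest gap = 338.34° ⇒ minimal covering band is its complement: 360° − 338.34° = 21.66°.
Band runs from +159.68° eastward to -178.66°, crossing the antimeridian.

21.66°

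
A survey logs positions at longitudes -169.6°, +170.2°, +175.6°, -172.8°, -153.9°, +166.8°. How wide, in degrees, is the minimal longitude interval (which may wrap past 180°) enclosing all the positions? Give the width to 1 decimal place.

Sort the longitudes: -172.8°, -169.6°, -153.9°, +166.8°, +170.2°, +175.6°.
Eastward gaps between consecutive values (wrapping around): 3.2°, 15.7°, 320.7°, 3.4°, 5.4°, 11.6°.
Largest gap = 320.7° ⇒ minimal covering band is its complement: 360° − 320.7° = 39.3°.
Band runs from +166.8° eastward to -153.9°, crossing the antimeridian.

39.3°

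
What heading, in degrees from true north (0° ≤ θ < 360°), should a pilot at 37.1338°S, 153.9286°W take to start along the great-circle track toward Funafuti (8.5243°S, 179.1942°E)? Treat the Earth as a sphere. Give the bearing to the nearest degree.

Δλ = 179.1942 − -153.9286 = 333.1228°; wrapped into (−180°, 180°]: -26.8772°.
θ = atan2( sin Δλ · cos φ₂ , cos φ₁ · sin φ₂ − sin φ₁ · cos φ₂ · cos Δλ )
  = atan2(-0.44709, 0.41435) = -47.176° → normalised to [0°, 360°): 312.824°.

313°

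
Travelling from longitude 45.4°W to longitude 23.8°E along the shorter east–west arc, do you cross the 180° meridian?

No

Signed shortest Δλ = ((23.8 − -45.4 + 180) mod 360) − 180 = 69.2°.
Going east by 69.2° from -45.4° reaches +23.8° without touching 180°.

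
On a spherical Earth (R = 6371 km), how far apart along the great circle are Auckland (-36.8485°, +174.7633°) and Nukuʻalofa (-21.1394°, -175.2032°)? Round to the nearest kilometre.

1998 km

Δλ = -175.2032 − 174.7633 = -349.9665°; wrapped into (−180°, 180°]: 10.0335°.
Δφ = -21.1394 − -36.8485 = 15.7091°.
a = sin²(Δφ/2) + cos φ₁ · cos φ₂ · sin²(Δλ/2) = 0.024383.
c = 2·atan2(√a, √(1−a)) = 0.31359 rad → d = 6371·c ≈ 1997.85 km.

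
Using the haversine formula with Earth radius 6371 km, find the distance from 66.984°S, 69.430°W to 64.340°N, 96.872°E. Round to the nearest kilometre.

19324 km

Δλ = 96.872 − -69.430 = 166.302°.
Δφ = 64.340 − -66.984 = 131.324°.
a = sin²(Δφ/2) + cos φ₁ · cos φ₂ · sin²(Δλ/2) = 0.997060.
c = 2·atan2(√a, √(1−a)) = 3.03309 rad → d = 6371·c ≈ 19323.84 km.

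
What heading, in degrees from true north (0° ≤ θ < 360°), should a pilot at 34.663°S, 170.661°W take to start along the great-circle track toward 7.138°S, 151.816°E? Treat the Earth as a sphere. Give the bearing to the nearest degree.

Δλ = 151.816 − -170.661 = 322.477°; wrapped into (−180°, 180°]: -37.523°.
θ = atan2( sin Δλ · cos φ₂ , cos φ₁ · sin φ₂ − sin φ₁ · cos φ₂ · cos Δλ )
  = atan2(-0.60436, 0.34538) = -60.253° → normalised to [0°, 360°): 299.747°.

300°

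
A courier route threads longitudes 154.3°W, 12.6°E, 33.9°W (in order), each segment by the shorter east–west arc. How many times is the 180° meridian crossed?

Leg 1: -154.3° → +12.6°, shortest Δλ = 166.9° (east) — does not cross 180°.
Leg 2: +12.6° → -33.9°, shortest Δλ = -46.5° (west) — does not cross 180°.
Total crossings: 0.

0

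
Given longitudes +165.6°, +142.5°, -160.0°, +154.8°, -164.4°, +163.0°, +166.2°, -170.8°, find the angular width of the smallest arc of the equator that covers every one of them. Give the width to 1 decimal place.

57.5°

Sort the longitudes: -170.8°, -164.4°, -160.0°, +142.5°, +154.8°, +163.0°, +165.6°, +166.2°.
Eastward gaps between consecutive values (wrapping around): 6.4°, 4.4°, 302.5°, 12.3°, 8.2°, 2.6°, 0.6°, 23.0°.
Largest gap = 302.5° ⇒ minimal covering band is its complement: 360° − 302.5° = 57.5°.
Band runs from +142.5° eastward to -160.0°, crossing the antimeridian.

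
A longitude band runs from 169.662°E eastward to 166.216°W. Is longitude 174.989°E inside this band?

Band width going east from +169.662° to -166.216°: ((-166.216 − 169.662) mod 360) = 24.122°.
Offset of +174.989° east of the west edge: ((174.989 − 169.662) mod 360) = 5.327°.
5.327° ≤ 24.122° ⇒ inside.

Yes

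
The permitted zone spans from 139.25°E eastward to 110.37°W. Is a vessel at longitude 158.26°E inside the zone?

Band width going east from +139.25° to -110.37°: ((-110.37 − 139.25) mod 360) = 110.38°.
Offset of +158.26° east of the west edge: ((158.26 − 139.25) mod 360) = 19.01°.
19.01° ≤ 110.38° ⇒ inside.

Yes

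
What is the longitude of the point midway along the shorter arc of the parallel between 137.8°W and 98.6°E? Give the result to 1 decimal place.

160.4°E

Signed shortest Δλ from -137.8° to +98.6° is -123.6°.
Midpoint longitude = -137.8° + (-123.6°)/2 = -137.8° − 61.8° = -199.6°.
Normalise into (−180°, 180°]: +160.4°.
(The naïve average (-137.8 + +98.6)/2 = -19.6° is on the wrong side of the globe.)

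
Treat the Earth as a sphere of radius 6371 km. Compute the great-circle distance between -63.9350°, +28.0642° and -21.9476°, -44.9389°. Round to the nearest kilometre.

Δλ = -44.9389 − 28.0642 = -73.0031°.
Δφ = -21.9476 − -63.9350 = 41.9874°.
a = sin²(Δφ/2) + cos φ₁ · cos φ₂ · sin²(Δλ/2) = 0.272560.
c = 2·atan2(√a, √(1−a)) = 1.09856 rad → d = 6371·c ≈ 6998.92 km.

6999 km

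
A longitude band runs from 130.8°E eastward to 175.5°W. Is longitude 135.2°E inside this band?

Band width going east from +130.8° to -175.5°: ((-175.5 − 130.8) mod 360) = 53.7°.
Offset of +135.2° east of the west edge: ((135.2 − 130.8) mod 360) = 4.4°.
4.4° ≤ 53.7° ⇒ inside.

Yes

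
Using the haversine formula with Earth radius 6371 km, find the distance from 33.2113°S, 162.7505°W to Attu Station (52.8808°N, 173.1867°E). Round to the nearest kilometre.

9853 km

Δλ = 173.1867 − -162.7505 = 335.9372°; wrapped into (−180°, 180°]: -24.0628°.
Δφ = 52.8808 − -33.2113 = 86.0921°.
a = sin²(Δφ/2) + cos φ₁ · cos φ₂ · sin²(Δλ/2) = 0.487862.
c = 2·atan2(√a, √(1−a)) = 1.54652 rad → d = 6371·c ≈ 9852.86 km.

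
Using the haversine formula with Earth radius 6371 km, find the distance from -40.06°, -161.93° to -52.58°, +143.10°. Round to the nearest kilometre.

4327 km

Δλ = 143.10 − -161.93 = 305.03°; wrapped into (−180°, 180°]: -54.97°.
Δφ = -52.58 − -40.06 = -12.52°.
a = sin²(Δφ/2) + cos φ₁ · cos φ₂ · sin²(Δλ/2) = 0.110951.
c = 2·atan2(√a, √(1−a)) = 0.67916 rad → d = 6371·c ≈ 4326.95 km.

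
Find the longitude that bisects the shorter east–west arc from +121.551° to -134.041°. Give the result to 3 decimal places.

+173.755°

Signed shortest Δλ from +121.551° to -134.041° is +104.408°.
Midpoint longitude = +121.551° + (+104.408°)/2 = +121.551° + 52.204° = +173.755°.
(The naïve average (+121.551 + -134.041)/2 = -6.245° is on the wrong side of the globe.)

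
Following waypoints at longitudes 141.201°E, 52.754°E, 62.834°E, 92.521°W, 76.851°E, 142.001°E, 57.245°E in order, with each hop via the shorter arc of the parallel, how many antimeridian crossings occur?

Leg 1: +141.201° → +52.754°, shortest Δλ = -88.447° (west) — does not cross 180°.
Leg 2: +52.754° → +62.834°, shortest Δλ = 10.08° (east) — does not cross 180°.
Leg 3: +62.834° → -92.521°, shortest Δλ = -155.355° (west) — does not cross 180°.
Leg 4: -92.521° → +76.851°, shortest Δλ = 169.372° (east) — does not cross 180°.
Leg 5: +76.851° → +142.001°, shortest Δλ = 65.15° (east) — does not cross 180°.
Leg 6: +142.001° → +57.245°, shortest Δλ = -84.756° (west) — does not cross 180°.
Total crossings: 0.

0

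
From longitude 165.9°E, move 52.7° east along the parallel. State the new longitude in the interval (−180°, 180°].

Start at +165.9°; shift +52.7° → +218.6°.
+218.6° lies outside (−180°, 180°]; subtract 360° → -141.4°.

141.4°W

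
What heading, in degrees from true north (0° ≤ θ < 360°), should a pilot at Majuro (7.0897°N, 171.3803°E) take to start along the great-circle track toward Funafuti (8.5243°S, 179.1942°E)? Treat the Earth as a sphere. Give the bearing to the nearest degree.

Δλ = 179.1942 − 171.3803 = 7.8139°.
θ = atan2( sin Δλ · cos φ₂ , cos φ₁ · sin φ₂ − sin φ₁ · cos φ₂ · cos Δλ )
  = atan2(0.13445, -0.26802) = 153.359° → normalised to [0°, 360°): 153.359°.

153°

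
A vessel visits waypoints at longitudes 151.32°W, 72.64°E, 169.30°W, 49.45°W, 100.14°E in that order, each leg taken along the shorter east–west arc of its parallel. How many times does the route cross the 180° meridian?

2

Leg 1: -151.32° → +72.64°, shortest Δλ = -136.04° (west) — crosses 180°.
Leg 2: +72.64° → -169.30°, shortest Δλ = 118.06° (east) — crosses 180°.
Leg 3: -169.30° → -49.45°, shortest Δλ = 119.85° (east) — does not cross 180°.
Leg 4: -49.45° → +100.14°, shortest Δλ = 149.59° (east) — does not cross 180°.
Total crossings: 2.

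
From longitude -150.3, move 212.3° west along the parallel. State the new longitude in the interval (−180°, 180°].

Start at -150.3°; shift −212.3° → -362.6°.
-362.6° lies outside (−180°, 180°]; add 360° → -2.6°.

-2.6°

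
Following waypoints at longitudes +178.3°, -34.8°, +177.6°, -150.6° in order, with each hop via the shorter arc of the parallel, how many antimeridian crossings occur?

Leg 1: +178.3° → -34.8°, shortest Δλ = 146.9° (east) — crosses 180°.
Leg 2: -34.8° → +177.6°, shortest Δλ = -147.6° (west) — crosses 180°.
Leg 3: +177.6° → -150.6°, shortest Δλ = 31.8° (east) — crosses 180°.
Total crossings: 3.

3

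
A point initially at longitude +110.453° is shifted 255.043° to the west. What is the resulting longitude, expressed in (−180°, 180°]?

-144.590°

Start at +110.453°; shift −255.043° → -144.590°.
-144.590° already lies in (−180°, 180°].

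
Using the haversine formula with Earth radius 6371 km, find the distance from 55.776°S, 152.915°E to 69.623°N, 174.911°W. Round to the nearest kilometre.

Δλ = -174.911 − 152.915 = -327.826°; wrapped into (−180°, 180°]: 32.174°.
Δφ = 69.623 − -55.776 = 125.399°.
a = sin²(Δφ/2) + cos φ₁ · cos φ₂ · sin²(Δλ/2) = 0.804670.
c = 2·atan2(√a, √(1−a)) = 2.22602 rad → d = 6371·c ≈ 14182.00 km.

14182 km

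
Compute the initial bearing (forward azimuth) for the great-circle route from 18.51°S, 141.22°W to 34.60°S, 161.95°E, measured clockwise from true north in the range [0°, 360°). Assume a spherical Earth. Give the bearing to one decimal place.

240.1°

Δλ = 161.95 − -141.22 = 303.17°; wrapped into (−180°, 180°]: -56.83°.
θ = atan2( sin Δλ · cos φ₂ , cos φ₁ · sin φ₂ − sin φ₁ · cos φ₂ · cos Δλ )
  = atan2(-0.68901, -0.39549) = -119.856° → normalised to [0°, 360°): 240.144°.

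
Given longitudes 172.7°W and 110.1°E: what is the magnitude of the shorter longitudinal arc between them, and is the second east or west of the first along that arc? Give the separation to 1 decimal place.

Raw difference: 110.1 − -172.7 = 282.8°.
Normalise into (−180°, 180°]: 282.8° − 360° = -77.2°.
Negative ⇒ the second point lies to the west; separation 77.2°.

77.2° west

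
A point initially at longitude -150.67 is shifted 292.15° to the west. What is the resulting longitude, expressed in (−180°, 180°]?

-82.82°

Start at -150.67°; shift −292.15° → -442.82°.
-442.82° lies outside (−180°, 180°]; add 360° → -82.82°.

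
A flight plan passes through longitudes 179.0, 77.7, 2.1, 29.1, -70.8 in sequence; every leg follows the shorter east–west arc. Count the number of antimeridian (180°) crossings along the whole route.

Leg 1: +179.0° → +77.7°, shortest Δλ = -101.3° (west) — does not cross 180°.
Leg 2: +77.7° → +2.1°, shortest Δλ = -75.6° (west) — does not cross 180°.
Leg 3: +2.1° → +29.1°, shortest Δλ = 27.0° (east) — does not cross 180°.
Leg 4: +29.1° → -70.8°, shortest Δλ = -99.9° (west) — does not cross 180°.
Total crossings: 0.

0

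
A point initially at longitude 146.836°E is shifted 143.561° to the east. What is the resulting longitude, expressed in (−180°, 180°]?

Start at +146.836°; shift +143.561° → +290.397°.
+290.397° lies outside (−180°, 180°]; subtract 360° → -69.603°.

69.603°W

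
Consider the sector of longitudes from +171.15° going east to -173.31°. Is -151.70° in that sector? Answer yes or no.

Band width going east from +171.15° to -173.31°: ((-173.31 − 171.15) mod 360) = 15.54°.
Offset of -151.70° east of the west edge: ((-151.70 − 171.15) mod 360) = 37.15°.
37.15° > 15.54° ⇒ outside.

No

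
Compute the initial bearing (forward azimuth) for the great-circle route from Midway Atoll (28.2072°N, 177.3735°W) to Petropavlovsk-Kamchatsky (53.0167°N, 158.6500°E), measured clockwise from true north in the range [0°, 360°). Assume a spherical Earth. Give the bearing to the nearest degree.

Δλ = 158.6500 − -177.3735 = 336.0235°; wrapped into (−180°, 180°]: -23.9765°.
θ = atan2( sin Δλ · cos φ₂ , cos φ₁ · sin φ₂ − sin φ₁ · cos φ₂ · cos Δλ )
  = atan2(-0.24446, 0.44414) = -28.829° → normalised to [0°, 360°): 331.171°.

331°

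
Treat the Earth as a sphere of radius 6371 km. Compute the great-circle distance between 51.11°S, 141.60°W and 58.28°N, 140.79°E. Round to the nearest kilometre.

14038 km

Δλ = 140.79 − -141.60 = 282.39°; wrapped into (−180°, 180°]: -77.61°.
Δφ = 58.28 − -51.11 = 109.39°.
a = sin²(Δφ/2) + cos φ₁ · cos φ₂ · sin²(Δλ/2) = 0.795631.
c = 2·atan2(√a, √(1−a)) = 2.20342 rad → d = 6371·c ≈ 14037.98 km.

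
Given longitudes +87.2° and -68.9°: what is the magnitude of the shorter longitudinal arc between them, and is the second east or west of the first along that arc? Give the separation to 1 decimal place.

Raw difference: -68.9 − 87.2 = -156.1°.
Normalise into (−180°, 180°]: -156.1° stays -156.1°.
Negative ⇒ the second point lies to the west; separation 156.1°.

156.1° west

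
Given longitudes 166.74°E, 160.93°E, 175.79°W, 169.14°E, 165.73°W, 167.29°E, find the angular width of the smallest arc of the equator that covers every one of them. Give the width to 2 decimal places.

Sort the longitudes: -175.79°, -165.73°, +160.93°, +166.74°, +167.29°, +169.14°.
Eastward gaps between consecutive values (wrapping around): 10.06°, 326.66°, 5.81°, 0.55°, 1.85°, 15.07°.
Largest gap = 326.66° ⇒ minimal covering band is its complement: 360° − 326.66° = 33.34°.
Band runs from +160.93° eastward to -165.73°, crossing the antimeridian.

33.34°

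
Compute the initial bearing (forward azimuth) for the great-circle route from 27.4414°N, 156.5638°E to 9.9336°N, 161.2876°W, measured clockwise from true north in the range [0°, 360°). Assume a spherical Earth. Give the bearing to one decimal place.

105.5°

Δλ = -161.2876 − 156.5638 = -317.8514°; wrapped into (−180°, 180°]: 42.1486°.
θ = atan2( sin Δλ · cos φ₂ , cos φ₁ · sin φ₂ − sin φ₁ · cos φ₂ · cos Δλ )
  = atan2(0.66100, -0.18345) = 105.511° → normalised to [0°, 360°): 105.511°.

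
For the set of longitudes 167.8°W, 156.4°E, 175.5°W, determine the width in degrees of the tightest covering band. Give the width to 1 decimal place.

35.8°

Sort the longitudes: -175.5°, -167.8°, +156.4°.
Eastward gaps between consecutive values (wrapping around): 7.7°, 324.2°, 28.1°.
Largest gap = 324.2° ⇒ minimal covering band is its complement: 360° − 324.2° = 35.8°.
Band runs from +156.4° eastward to -167.8°, crossing the antimeridian.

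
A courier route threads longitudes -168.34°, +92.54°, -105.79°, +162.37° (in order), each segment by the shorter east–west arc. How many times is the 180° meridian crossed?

3

Leg 1: -168.34° → +92.54°, shortest Δλ = -99.12° (west) — crosses 180°.
Leg 2: +92.54° → -105.79°, shortest Δλ = 161.67° (east) — crosses 180°.
Leg 3: -105.79° → +162.37°, shortest Δλ = -91.84° (west) — crosses 180°.
Total crossings: 3.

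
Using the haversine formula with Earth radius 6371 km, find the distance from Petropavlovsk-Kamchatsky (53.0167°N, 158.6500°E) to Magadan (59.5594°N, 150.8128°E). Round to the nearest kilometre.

Δλ = 150.8128 − 158.6500 = -7.8372°.
Δφ = 59.5594 − 53.0167 = 6.5427°.
a = sin²(Δφ/2) + cos φ₁ · cos φ₂ · sin²(Δλ/2) = 0.004680.
c = 2·atan2(√a, √(1−a)) = 0.13693 rad → d = 6371·c ≈ 872.35 km.

872 km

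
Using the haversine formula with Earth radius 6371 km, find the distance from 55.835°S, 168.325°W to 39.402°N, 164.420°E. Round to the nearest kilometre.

10899 km

Δλ = 164.420 − -168.325 = 332.745°; wrapped into (−180°, 180°]: -27.255°.
Δφ = 39.402 − -55.835 = 95.237°.
a = sin²(Δφ/2) + cos φ₁ · cos φ₂ · sin²(Δλ/2) = 0.569726.
c = 2·atan2(√a, √(1−a)) = 1.71070 rad → d = 6371·c ≈ 10898.90 km.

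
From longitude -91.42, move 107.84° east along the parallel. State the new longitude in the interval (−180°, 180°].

Start at -91.42°; shift +107.84° → +16.42°.
+16.42° already lies in (−180°, 180°].

+16.42°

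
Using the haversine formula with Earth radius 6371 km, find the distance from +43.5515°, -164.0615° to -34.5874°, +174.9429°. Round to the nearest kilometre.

Δλ = 174.9429 − -164.0615 = 339.0044°; wrapped into (−180°, 180°]: -20.9956°.
Δφ = -34.5874 − 43.5515 = -78.1389°.
a = sin²(Δφ/2) + cos φ₁ · cos φ₂ · sin²(Δλ/2) = 0.417037.
c = 2·atan2(√a, √(1−a)) = 1.40410 rad → d = 6371·c ≈ 8945.52 km.

8946 km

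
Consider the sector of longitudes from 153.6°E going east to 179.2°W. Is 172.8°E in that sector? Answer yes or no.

Yes

Band width going east from +153.6° to -179.2°: ((-179.2 − 153.6) mod 360) = 27.2°.
Offset of +172.8° east of the west edge: ((172.8 − 153.6) mod 360) = 19.2°.
19.2° ≤ 27.2° ⇒ inside.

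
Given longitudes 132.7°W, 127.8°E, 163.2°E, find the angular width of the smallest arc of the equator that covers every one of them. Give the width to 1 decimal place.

Sort the longitudes: -132.7°, +127.8°, +163.2°.
Eastward gaps between consecutive values (wrapping around): 260.5°, 35.4°, 64.1°.
Largest gap = 260.5° ⇒ minimal covering band is its complement: 360° − 260.5° = 99.5°.
Band runs from +127.8° eastward to -132.7°, crossing the antimeridian.

99.5°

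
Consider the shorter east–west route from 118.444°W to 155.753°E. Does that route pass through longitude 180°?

Yes

Naïve |155.753 − -118.444| = 274.197° > 180°, so the shorter arc goes the other way round — across 180°.
Signed shortest Δλ = ((155.753 − -118.444 + 180) mod 360) − 180 = -85.803°.
Going west by 85.803° from -118.444° passes through 180° before reaching +155.753°.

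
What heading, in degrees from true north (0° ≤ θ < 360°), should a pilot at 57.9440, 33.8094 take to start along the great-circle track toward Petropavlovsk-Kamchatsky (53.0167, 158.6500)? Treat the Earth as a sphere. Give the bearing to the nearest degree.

Δλ = 158.6500 − 33.8094 = 124.8406°.
θ = atan2( sin Δλ · cos φ₂ , cos φ₁ · sin φ₂ − sin φ₁ · cos φ₂ · cos Δλ )
  = atan2(0.49375, 0.71525) = 34.618° → normalised to [0°, 360°): 34.618°.

35°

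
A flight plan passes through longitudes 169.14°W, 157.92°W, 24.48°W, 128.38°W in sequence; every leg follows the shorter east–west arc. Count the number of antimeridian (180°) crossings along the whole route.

0

Leg 1: -169.14° → -157.92°, shortest Δλ = 11.22° (east) — does not cross 180°.
Leg 2: -157.92° → -24.48°, shortest Δλ = 133.44° (east) — does not cross 180°.
Leg 3: -24.48° → -128.38°, shortest Δλ = -103.9° (west) — does not cross 180°.
Total crossings: 0.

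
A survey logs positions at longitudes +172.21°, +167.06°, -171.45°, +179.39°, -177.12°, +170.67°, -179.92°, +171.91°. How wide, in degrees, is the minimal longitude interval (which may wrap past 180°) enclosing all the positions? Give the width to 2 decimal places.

Sort the longitudes: -179.92°, -177.12°, -171.45°, +167.06°, +170.67°, +171.91°, +172.21°, +179.39°.
Eastward gaps between consecutive values (wrapping around): 2.80°, 5.67°, 338.51°, 3.61°, 1.24°, 0.30°, 7.18°, 0.69°.
Largest gap = 338.51° ⇒ minimal covering band is its complement: 360° − 338.51° = 21.49°.
Band runs from +167.06° eastward to -171.45°, crossing the antimeridian.

21.49°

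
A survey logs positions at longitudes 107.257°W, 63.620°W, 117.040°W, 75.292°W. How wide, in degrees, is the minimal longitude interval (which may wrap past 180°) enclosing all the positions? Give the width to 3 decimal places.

53.420°

Sort the longitudes: -117.040°, -107.257°, -75.292°, -63.620°.
Eastward gaps between consecutive values (wrapping around): 9.783°, 31.965°, 11.672°, 306.580°.
Largest gap = 306.580° ⇒ minimal covering band is its complement: 360° − 306.580° = 53.420°.
Band runs from -117.040° eastward to -63.620°.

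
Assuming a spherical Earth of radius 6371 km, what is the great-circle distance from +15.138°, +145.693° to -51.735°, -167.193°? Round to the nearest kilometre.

Δλ = -167.193 − 145.693 = -312.886°; wrapped into (−180°, 180°]: 47.114°.
Δφ = -51.735 − 15.138 = -66.873°.
a = sin²(Δφ/2) + cos φ₁ · cos φ₂ · sin²(Δλ/2) = 0.399102.
c = 2·atan2(√a, √(1−a)) = 1.36761 rad → d = 6371·c ≈ 8713.02 km.

8713 km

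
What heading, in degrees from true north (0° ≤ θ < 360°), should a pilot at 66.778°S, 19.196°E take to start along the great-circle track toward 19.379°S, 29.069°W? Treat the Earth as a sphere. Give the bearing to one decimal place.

Δλ = -29.069 − 19.196 = -48.265°.
θ = atan2( sin Δλ · cos φ₂ , cos φ₁ · sin φ₂ − sin φ₁ · cos φ₂ · cos Δλ )
  = atan2(-0.70395, 0.44626) = -57.628° → normalised to [0°, 360°): 302.372°.

302.4°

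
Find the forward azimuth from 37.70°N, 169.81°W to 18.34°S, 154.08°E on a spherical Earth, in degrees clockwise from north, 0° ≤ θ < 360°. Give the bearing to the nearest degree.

218°

Δλ = 154.08 − -169.81 = 323.89°; wrapped into (−180°, 180°]: -36.11°.
θ = atan2( sin Δλ · cos φ₂ , cos φ₁ · sin φ₂ − sin φ₁ · cos φ₂ · cos Δλ )
  = atan2(-0.55940, -0.71791) = -142.074° → normalised to [0°, 360°): 217.926°.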